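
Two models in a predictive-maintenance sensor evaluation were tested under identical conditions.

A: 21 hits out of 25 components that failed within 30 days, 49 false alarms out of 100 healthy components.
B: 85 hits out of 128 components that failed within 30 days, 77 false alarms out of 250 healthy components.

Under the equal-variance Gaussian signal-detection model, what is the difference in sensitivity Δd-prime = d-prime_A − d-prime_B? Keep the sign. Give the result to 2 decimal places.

Δd-prime = 0.09

A: z(0.8400) = 0.994, z(0.4900) = -0.025, d' = 1.019
B: z(0.6641) = 0.424, z(0.3080) = -0.502, d' = 0.926
Δd' = d'_A − d'_B = 1.019 − 0.926 = 0.093
A has the higher sensitivity.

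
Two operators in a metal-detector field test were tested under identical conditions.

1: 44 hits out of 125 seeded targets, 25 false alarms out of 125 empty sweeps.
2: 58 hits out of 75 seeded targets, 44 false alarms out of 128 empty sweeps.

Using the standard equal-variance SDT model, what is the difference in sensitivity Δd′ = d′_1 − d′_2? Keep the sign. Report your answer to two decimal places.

Δd′ = -0.69

1: z(0.3520) = -0.380, z(0.2000) = -0.842, d' = 0.462
2: z(0.7733) = 0.750, z(0.3438) = -0.402, d' = 1.152
Δd' = d'_1 − d'_2 = 0.462 − 1.152 = -0.690
2 has the higher sensitivity.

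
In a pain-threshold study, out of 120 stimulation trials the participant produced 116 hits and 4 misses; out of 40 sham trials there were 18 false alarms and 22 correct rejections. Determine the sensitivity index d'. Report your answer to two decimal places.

d' = 1.96

H = 116/120 = 0.9667
FA = 18/40 = 0.4500
z(H) = z(0.9667) = 1.834
z(FA) = z(0.4500) = -0.126
d' = z(H) − z(FA) = 1.834 − (-0.126) = 1.960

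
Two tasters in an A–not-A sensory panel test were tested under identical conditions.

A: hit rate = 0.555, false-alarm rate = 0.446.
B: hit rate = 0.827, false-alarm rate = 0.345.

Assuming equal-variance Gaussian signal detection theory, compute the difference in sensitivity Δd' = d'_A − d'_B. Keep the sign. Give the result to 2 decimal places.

A: z(0.555) = 0.138, z(0.446) = -0.136, d' = 0.274
B: z(0.827) = 0.942, z(0.345) = -0.399, d' = 1.341
Δd' = d'_A − d'_B = 0.274 − 1.341 = -1.067
B has the higher sensitivity.

Δd' = -1.07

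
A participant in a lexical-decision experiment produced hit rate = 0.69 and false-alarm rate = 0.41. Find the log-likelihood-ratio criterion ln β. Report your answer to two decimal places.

ln β = -0.10

z(H) = 0.496
z(FA) = -0.228
ln β = −½·[z(H)² − z(FA)²] = −0.5 × (0.246 − 0.052) = -0.097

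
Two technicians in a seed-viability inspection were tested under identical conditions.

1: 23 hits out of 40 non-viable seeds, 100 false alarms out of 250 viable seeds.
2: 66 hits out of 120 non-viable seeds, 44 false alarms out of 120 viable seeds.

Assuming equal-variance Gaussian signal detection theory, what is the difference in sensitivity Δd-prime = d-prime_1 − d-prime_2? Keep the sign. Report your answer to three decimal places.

Δd-prime = -0.024

1: z(0.5750) = 0.1891, z(0.4000) = -0.2533, d' = 0.4424
2: z(0.5500) = 0.1257, z(0.3667) = -0.3406, d' = 0.4663
Δd' = d'_1 − d'_2 = 0.4424 − 0.4663 = -0.0239
2 has the higher sensitivity.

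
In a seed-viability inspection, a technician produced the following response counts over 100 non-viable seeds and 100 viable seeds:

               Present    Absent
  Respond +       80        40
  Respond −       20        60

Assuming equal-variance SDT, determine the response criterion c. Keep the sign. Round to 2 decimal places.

H = 80/100 = 0.8000
FA = 40/100 = 0.4000
z(H) = 0.842
z(FA) = -0.253
c = −½·[z(H) + z(FA)] = −0.5 × (0.842 + (-0.253)) = -0.2945
c < 0: the technician has a liberal response bias.

c = -0.29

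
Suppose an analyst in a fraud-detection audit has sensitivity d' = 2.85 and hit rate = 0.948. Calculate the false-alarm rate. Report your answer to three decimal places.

z(hit rate) = z(0.948) = 1.6258
z(FA) = z(H) − d' = 1.6258 − 2.85 = -1.2242
false-alarm rate = Φ(-1.2242) = 0.1104

false-alarm rate = 0.110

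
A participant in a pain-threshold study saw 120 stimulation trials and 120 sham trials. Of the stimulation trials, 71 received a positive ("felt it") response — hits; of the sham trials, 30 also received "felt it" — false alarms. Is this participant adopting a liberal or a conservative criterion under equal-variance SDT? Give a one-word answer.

z(H) = 0.232, z(FA) = -0.674
c = −½·(z(H) + z(FA)) = 0.221
c > 0 → conservative criterion (biased toward responding “no”).

conservative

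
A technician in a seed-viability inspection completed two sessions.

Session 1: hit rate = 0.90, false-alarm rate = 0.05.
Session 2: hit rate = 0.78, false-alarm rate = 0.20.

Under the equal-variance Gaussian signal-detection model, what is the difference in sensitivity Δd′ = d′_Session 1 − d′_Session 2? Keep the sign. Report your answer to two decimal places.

Δd′ = 1.31

Session 1: z(0.90) = 1.282, z(0.05) = -1.645, d' = 2.927
Session 2: z(0.78) = 0.772, z(0.20) = -0.842, d' = 1.614
Δd' = d'_Session 1 − d'_Session 2 = 2.927 − 1.614 = 1.313
Session 1 has the higher sensitivity.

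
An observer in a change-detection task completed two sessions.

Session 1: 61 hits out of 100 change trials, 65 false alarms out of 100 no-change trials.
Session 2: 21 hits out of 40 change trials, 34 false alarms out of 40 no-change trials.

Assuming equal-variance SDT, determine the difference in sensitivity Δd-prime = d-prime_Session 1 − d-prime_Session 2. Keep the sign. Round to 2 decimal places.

Δd-prime = 0.87

Session 1: z(0.6100) = 0.279, z(0.6500) = 0.385, d' = -0.106
Session 2: z(0.5250) = 0.063, z(0.8500) = 1.036, d' = -0.973
Δd' = d'_Session 1 − d'_Session 2 = -0.106 − (-0.973) = 0.867
Session 1 has the higher sensitivity.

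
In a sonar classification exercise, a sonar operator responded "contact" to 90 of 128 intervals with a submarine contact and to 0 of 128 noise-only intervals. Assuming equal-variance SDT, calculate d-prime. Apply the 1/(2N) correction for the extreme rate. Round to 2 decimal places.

d-prime = 3.19

The false-alarm rate is 0/128 = 0, so apply the 1/(2N) correction: FA → 1/(2·128) = 0.00391.
z(H) = z(0.70312) = 0.533
z(FA) = z(0.00391) = -2.660
d' = 0.533 − (-2.660) = 3.193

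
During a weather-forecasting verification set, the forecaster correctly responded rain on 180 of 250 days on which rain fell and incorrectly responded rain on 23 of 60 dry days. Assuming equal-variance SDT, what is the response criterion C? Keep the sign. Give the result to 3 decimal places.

H = 180/250 = 0.7200
FA = 23/60 = 0.3833
z(H) = 0.5828
z(FA) = -0.2968
c = −½·[z(H) + z(FA)] = −0.5 × (0.5828 + (-0.2968)) = -0.1430
c < 0: the forecaster has a liberal response bias.

C = -0.143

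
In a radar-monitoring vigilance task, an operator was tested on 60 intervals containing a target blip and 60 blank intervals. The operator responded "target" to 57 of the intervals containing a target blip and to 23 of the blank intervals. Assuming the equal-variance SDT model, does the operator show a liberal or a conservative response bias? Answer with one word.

z(H) = 1.645, z(FA) = -0.297
c = −½·(z(H) + z(FA)) = -0.674
c < 0 → liberal criterion (biased toward responding “yes”).

liberal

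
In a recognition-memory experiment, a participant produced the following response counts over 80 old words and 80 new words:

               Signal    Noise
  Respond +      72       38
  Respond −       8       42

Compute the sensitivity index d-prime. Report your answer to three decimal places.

H = 72/80 = 0.9000
FA = 38/80 = 0.4750
Φ⁻¹(H) = Φ⁻¹(0.9000) = 1.2816
Φ⁻¹(FA) = Φ⁻¹(0.4750) = -0.0627
d' = z(H) − z(FA) = 1.2816 − (-0.0627) = 1.3443

d-prime = 1.344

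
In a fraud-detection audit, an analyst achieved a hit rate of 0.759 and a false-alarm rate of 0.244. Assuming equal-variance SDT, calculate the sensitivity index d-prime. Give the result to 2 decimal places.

d-prime = 1.40

Φ⁻¹(H) = 0.703
Φ⁻¹(FA) = -0.693
d' = z(H) − z(FA) = 0.703 − (-0.693) = 1.396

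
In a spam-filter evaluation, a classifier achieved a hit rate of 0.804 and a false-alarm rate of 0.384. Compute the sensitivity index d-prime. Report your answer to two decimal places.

d-prime = 1.15

z(H) = z(0.804) = 0.856
z(FA) = z(0.384) = -0.295
d' = z(H) − z(FA) = 0.856 − (-0.295) = 1.151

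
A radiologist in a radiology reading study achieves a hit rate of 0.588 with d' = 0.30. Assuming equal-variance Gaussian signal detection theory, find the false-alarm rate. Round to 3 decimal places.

z(hit rate) = z(0.588) = 0.2224
z(FA) = z(H) − d' = 0.2224 − 0.30 = -0.0776
false-alarm rate = Φ(-0.0776) = 0.4691

false-alarm rate = 0.469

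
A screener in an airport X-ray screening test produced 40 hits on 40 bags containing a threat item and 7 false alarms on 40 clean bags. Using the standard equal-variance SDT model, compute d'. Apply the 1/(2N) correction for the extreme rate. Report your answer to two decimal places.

The hit rate is 40/40 = 1, so apply the 1/(2N) correction: H → 1 − 1/(2·40) = 0.98750.
z(H) = z(0.98750) = 2.241
z(FA) = z(0.17500) = -0.935
d' = 2.241 − (-0.935) = 3.176

d' = 3.18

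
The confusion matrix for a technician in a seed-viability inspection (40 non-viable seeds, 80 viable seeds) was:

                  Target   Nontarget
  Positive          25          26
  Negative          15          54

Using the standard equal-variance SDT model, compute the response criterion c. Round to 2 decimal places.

H = 25/40 = 0.6250
FA = 26/80 = 0.3250
Φ⁻¹(0.6250) = 0.319, Φ⁻¹(0.3250) = -0.454
c = −½·[z(H) + z(FA)] = −0.5 × (0.319 + (-0.454)) = 0.0675

c = 0.07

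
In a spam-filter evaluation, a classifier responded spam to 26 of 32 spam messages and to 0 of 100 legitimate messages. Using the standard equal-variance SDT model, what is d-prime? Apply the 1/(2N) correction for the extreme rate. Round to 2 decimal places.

d-prime = 3.46

The false-alarm rate is 0/100 = 0, so apply the 1/(2N) correction: FA → 1/(2·100) = 0.00500.
z(H) = z(0.81250) = 0.887
z(FA) = z(0.00500) = -2.576
d' = 0.887 − (-2.576) = 3.463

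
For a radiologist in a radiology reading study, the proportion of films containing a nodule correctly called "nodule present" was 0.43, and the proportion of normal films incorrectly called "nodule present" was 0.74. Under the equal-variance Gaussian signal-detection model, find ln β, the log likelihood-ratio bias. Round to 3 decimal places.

z(H) = z(0.43) = -0.1764
z(FA) = z(0.74) = 0.6433
ln β = −½·[z(H)² − z(FA)²] = −0.5 × (0.0311 − 0.4138) = 0.19135

ln β = 0.191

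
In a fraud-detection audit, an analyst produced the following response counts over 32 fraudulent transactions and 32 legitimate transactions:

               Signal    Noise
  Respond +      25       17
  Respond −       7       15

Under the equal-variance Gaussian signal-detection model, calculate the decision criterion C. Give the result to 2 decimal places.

H = 25/32 = 0.7812
FA = 17/32 = 0.5312
z(0.7812) = 0.7763, z(0.5312) = 0.0783
c = −½·[z(H) + z(FA)] = −0.5 × (0.7763 + 0.0783) = -0.4273

C = -0.43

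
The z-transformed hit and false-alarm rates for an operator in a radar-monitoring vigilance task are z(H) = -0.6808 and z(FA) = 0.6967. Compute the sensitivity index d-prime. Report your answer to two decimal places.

d-prime = -1.38

d' = z(H) − z(FA) = -0.6808 − 0.6967 = -1.3775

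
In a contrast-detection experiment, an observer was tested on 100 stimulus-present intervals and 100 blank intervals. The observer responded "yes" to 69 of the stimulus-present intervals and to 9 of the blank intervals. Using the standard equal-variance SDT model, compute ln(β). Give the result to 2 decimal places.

ln β = 0.78

H = 69/100 = 0.6900
FA = 9/100 = 0.0900
z(H) = z(0.6900) = 0.496
z(FA) = z(0.0900) = -1.341
ln β = −½·[z(H)² − z(FA)²] = −0.5 × (0.246 − 1.798) = 0.776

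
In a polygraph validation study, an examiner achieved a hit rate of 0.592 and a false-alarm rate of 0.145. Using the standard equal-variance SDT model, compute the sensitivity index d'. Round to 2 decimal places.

Φ⁻¹(H) = Φ⁻¹(0.592) = 0.233
Φ⁻¹(FA) = Φ⁻¹(0.145) = -1.058
d' = z(H) − z(FA) = 0.233 − (-1.058) = 1.291

d' = 1.29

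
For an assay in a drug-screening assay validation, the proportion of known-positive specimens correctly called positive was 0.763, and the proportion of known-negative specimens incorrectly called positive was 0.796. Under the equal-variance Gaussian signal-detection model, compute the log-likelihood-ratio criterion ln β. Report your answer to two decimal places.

ln β = 0.09

Φ⁻¹(0.763) = 0.716, Φ⁻¹(0.796) = 0.827
ln β = −½·[z(H)² − z(FA)²] = −0.5 × (0.513 − 0.684) = 0.0855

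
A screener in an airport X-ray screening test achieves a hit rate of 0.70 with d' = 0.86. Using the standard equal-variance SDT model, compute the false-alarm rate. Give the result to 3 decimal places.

z(hit rate) = z(0.70) = 0.5244
z(FA) = z(H) − d' = 0.5244 − 0.86 = -0.3356
false-alarm rate = Φ(-0.3356) = 0.3686

false-alarm rate = 0.369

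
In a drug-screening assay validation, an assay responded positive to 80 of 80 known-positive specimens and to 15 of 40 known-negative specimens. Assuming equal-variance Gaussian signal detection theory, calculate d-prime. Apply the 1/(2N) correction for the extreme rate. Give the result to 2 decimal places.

d-prime = 2.82

The hit rate is 80/80 = 1, so apply the 1/(2N) correction: H → 1 − 1/(2·80) = 0.99375.
z(H) = z(0.99375) = 2.498
z(FA) = z(0.37500) = -0.319
d' = 2.498 − (-0.319) = 2.817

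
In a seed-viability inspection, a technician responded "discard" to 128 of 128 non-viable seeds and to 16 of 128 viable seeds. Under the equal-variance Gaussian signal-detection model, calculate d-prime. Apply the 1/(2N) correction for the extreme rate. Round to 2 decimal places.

d-prime = 3.81

The hit rate is 128/128 = 1, so apply the 1/(2N) correction: H → 1 − 1/(2·128) = 0.99609.
z(H) = z(0.99609) = 2.660
z(FA) = z(0.12500) = -1.150
d' = 2.660 − (-1.150) = 3.810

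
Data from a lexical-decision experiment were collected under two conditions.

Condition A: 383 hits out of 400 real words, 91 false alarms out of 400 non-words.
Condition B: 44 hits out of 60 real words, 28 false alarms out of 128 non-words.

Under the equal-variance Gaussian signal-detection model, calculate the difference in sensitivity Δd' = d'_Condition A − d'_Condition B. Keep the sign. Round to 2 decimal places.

Δd' = 1.07

Condition A: z(0.9575) = 1.722, z(0.2275) = -0.747, d' = 2.469
Condition B: z(0.7333) = 0.623, z(0.2188) = -0.776, d' = 1.399
Δd' = d'_Condition A − d'_Condition B = 2.469 − 1.399 = 1.070
Condition A has the higher sensitivity.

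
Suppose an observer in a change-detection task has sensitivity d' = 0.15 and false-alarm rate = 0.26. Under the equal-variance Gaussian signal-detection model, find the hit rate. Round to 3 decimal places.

hit rate = 0.311

z(false-alarm rate) = z(0.26) = -0.6433
z(H) = z(FA) + d' = -0.6433 + 0.15 = -0.4933
hit rate = Φ(-0.4933) = 0.3109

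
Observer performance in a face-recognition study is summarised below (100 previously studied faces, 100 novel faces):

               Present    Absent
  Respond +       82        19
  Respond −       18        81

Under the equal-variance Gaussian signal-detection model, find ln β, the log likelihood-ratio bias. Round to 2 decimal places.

H = 82/100 = 0.8200
FA = 19/100 = 0.1900
z(H) = 0.915
z(FA) = -0.878
ln β = −½·[z(H)² − z(FA)²] = −0.5 × (0.837 − 0.771) = -0.033

ln β = -0.03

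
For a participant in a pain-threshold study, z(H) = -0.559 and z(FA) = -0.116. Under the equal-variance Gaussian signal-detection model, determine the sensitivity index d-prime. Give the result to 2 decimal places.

d' = z(H) − z(FA) = -0.559 − (-0.116) = -0.443

d-prime = -0.44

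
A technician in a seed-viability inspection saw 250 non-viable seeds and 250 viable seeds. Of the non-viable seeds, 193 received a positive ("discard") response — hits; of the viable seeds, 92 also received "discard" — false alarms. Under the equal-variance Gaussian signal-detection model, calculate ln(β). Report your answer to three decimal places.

ln β = -0.221

H = 193/250 = 0.7720
FA = 92/250 = 0.3680
z(0.7720) = 0.7454, z(0.3680) = -0.3372
ln β = −½·[z(H)² − z(FA)²] = −0.5 × (0.5556 − 0.1137) = -0.22095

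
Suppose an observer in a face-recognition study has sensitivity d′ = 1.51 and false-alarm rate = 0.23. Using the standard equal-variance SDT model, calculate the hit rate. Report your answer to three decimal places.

z(false-alarm rate) = z(0.23) = -0.7388
z(H) = z(FA) + d' = -0.7388 + 1.51 = 0.7712
hit rate = Φ(0.7712) = 0.7797

hit rate = 0.780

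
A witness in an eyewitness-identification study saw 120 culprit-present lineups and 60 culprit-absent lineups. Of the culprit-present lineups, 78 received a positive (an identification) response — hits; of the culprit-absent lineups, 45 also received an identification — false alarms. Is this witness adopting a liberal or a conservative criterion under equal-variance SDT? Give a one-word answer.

z(H) = 0.385, z(FA) = 0.674
c = −½·(z(H) + z(FA)) = -0.5295
c < 0 → liberal criterion (biased toward responding “yes”).

liberal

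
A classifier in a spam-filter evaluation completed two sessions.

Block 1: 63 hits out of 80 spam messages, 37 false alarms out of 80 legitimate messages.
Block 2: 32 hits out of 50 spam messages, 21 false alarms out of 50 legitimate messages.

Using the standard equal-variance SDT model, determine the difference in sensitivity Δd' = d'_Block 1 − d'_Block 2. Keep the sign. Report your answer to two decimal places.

Δd' = 0.33

Block 1: z(0.7875) = 0.798, z(0.4625) = -0.094, d' = 0.892
Block 2: z(0.6400) = 0.358, z(0.4200) = -0.202, d' = 0.560
Δd' = d'_Block 1 − d'_Block 2 = 0.892 − 0.560 = 0.332
Block 1 has the higher sensitivity.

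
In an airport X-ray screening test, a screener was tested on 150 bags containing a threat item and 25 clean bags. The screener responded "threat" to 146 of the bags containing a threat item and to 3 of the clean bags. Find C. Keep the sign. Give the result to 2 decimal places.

C = -0.38

H = 146/150 = 0.9733
FA = 3/25 = 0.1200
Φ⁻¹(0.9733) = 1.932, Φ⁻¹(0.1200) = -1.175
c = −½·[z(H) + z(FA)] = −0.5 × (1.932 + (-1.175)) = -0.3785
c < 0: the screener has a liberal response bias.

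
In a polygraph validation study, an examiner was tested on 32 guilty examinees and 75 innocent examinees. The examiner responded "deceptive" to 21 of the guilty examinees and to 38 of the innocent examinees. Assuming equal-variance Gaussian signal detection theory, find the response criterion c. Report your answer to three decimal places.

H = 21/32 = 0.6562
FA = 38/75 = 0.5067
z(H) = 0.4021
z(FA) = 0.0168
c = −½·[z(H) + z(FA)] = −0.5 × (0.4021 + 0.0168) = -0.20945

c = -0.209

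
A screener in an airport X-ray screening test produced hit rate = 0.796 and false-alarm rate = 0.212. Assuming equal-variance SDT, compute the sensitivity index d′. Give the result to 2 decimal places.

z(0.796) = 0.827, z(0.212) = -0.800
d' = z(H) − z(FA) = 0.827 − (-0.800) = 1.627

d′ = 1.63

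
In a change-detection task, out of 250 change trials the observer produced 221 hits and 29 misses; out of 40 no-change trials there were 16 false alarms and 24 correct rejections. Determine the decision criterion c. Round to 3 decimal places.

c = -0.471

H = 221/250 = 0.8840
FA = 16/40 = 0.4000
z(H) = 1.1952
z(FA) = -0.2533
c = −½·[z(H) + z(FA)] = −0.5 × (1.1952 + (-0.2533)) = -0.47095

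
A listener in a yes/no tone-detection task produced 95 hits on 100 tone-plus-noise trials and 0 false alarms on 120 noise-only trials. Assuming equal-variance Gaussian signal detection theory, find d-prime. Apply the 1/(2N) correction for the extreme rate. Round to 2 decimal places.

The false-alarm rate is 0/120 = 0, so apply the 1/(2N) correction: FA → 1/(2·120) = 0.00417.
z(H) = z(0.95000) = 1.645
z(FA) = z(0.00417) = -2.638
d' = 1.645 − (-2.638) = 4.283

d-prime = 4.28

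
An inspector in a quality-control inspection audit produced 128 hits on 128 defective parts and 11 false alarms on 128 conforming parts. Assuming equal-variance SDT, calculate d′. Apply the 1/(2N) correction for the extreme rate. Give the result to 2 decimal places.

The hit rate is 128/128 = 1, so apply the 1/(2N) correction: H → 1 − 1/(2·128) = 0.99609.
z(H) = z(0.99609) = 2.660
z(FA) = z(0.08594) = -1.366
d' = 2.660 − (-1.366) = 4.026

d′ = 4.03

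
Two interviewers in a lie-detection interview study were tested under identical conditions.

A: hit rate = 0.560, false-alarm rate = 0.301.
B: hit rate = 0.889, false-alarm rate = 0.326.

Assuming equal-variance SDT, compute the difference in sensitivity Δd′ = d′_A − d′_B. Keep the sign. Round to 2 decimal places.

Δd′ = -1.00

A: z(0.560) = 0.151, z(0.301) = -0.522, d' = 0.673
B: z(0.889) = 1.221, z(0.326) = -0.451, d' = 1.672
Δd' = d'_A − d'_B = 0.673 − 1.672 = -0.999
B has the higher sensitivity.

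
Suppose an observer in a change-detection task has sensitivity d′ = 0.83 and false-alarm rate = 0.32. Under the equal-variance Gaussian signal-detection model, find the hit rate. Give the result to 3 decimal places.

hit rate = 0.641

z(false-alarm rate) = z(0.32) = -0.4677
z(H) = z(FA) + d' = -0.4677 + 0.83 = 0.3623
hit rate = Φ(0.3623) = 0.6414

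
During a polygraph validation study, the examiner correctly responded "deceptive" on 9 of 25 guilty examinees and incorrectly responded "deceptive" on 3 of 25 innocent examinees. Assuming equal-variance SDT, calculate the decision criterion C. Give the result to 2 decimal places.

C = 0.77

H = 9/25 = 0.3600
FA = 3/25 = 0.1200
z(0.3600) = -0.3585, z(0.1200) = -1.1750
c = −½·[z(H) + z(FA)] = −0.5 × (-0.3585 + (-1.1750)) = 0.76675
c > 0: the examiner has a conservative response bias.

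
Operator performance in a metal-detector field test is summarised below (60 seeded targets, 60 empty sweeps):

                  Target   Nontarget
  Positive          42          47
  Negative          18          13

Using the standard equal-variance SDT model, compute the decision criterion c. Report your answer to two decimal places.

H = 42/60 = 0.7000
FA = 47/60 = 0.7833
Φ⁻¹(0.7000) = 0.524, Φ⁻¹(0.7833) = 0.783
c = −½·[z(H) + z(FA)] = −0.5 × (0.524 + 0.783) = -0.6535

c = -0.65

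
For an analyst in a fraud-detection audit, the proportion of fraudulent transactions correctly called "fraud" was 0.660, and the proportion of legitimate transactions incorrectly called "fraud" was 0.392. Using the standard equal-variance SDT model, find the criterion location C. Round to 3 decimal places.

C = -0.069

z(H) = 0.4125
z(FA) = -0.2741
c = −½·[z(H) + z(FA)] = −0.5 × (0.4125 + (-0.2741)) = -0.0692
c < 0: the analyst has a liberal response bias.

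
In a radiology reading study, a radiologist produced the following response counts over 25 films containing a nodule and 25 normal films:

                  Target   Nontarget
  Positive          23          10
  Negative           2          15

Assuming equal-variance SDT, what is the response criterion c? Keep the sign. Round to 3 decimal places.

H = 23/25 = 0.9200
FA = 10/25 = 0.4000
z(0.9200) = 1.4051, z(0.4000) = -0.2533
c = −½·[z(H) + z(FA)] = −0.5 × (1.4051 + (-0.2533)) = -0.5759

c = -0.576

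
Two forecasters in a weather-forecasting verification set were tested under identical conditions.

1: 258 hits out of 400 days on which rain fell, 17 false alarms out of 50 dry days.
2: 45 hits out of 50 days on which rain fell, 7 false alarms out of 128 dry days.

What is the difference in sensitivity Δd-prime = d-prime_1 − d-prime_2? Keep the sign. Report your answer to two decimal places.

1: z(0.6450) = 0.372, z(0.3400) = -0.412, d' = 0.784
2: z(0.9000) = 1.282, z(0.0547) = -1.601, d' = 2.883
Δd' = d'_1 − d'_2 = 0.784 − 2.883 = -2.099
2 has the higher sensitivity.

Δd-prime = -2.10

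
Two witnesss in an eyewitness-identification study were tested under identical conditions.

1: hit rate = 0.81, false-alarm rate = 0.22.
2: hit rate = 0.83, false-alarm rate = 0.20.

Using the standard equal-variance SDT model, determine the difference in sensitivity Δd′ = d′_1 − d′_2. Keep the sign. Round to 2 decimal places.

1: z(0.81) = 0.878, z(0.22) = -0.772, d' = 1.650
2: z(0.83) = 0.954, z(0.20) = -0.842, d' = 1.796
Δd' = d'_1 − d'_2 = 1.650 − 1.796 = -0.146
2 has the higher sensitivity.

Δd′ = -0.15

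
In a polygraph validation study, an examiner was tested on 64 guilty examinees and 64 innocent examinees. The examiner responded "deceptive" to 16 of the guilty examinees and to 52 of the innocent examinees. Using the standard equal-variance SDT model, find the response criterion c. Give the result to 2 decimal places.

c = -0.11

H = 16/64 = 0.2500
FA = 52/64 = 0.8125
z(H) = -0.674
z(FA) = 0.887
c = −½·[z(H) + z(FA)] = −0.5 × (-0.674 + 0.887) = -0.1065
c < 0: the examiner has a liberal response bias.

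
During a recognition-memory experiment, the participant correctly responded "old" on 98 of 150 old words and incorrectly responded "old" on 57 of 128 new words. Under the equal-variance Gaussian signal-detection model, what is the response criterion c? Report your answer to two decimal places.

H = 98/150 = 0.6533
FA = 57/128 = 0.4453
z(H) = 0.394
z(FA) = -0.138
c = −½·[z(H) + z(FA)] = −0.5 × (0.394 + (-0.138)) = -0.128

c = -0.13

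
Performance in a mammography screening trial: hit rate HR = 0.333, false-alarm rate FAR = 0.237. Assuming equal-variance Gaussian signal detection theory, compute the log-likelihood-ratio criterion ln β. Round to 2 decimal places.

z(H) = -0.432
z(FA) = -0.716
ln β = −½·[z(H)² − z(FA)²] = −0.5 × (0.187 − 0.513) = 0.163

ln β = 0.16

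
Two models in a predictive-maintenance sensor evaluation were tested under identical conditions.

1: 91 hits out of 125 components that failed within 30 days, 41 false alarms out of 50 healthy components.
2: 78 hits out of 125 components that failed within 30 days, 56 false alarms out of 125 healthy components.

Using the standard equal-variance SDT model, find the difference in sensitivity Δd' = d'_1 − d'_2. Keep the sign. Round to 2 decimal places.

1: z(0.7280) = 0.607, z(0.8200) = 0.915, d' = -0.308
2: z(0.6240) = 0.316, z(0.4480) = -0.131, d' = 0.447
Δd' = d'_1 − d'_2 = -0.308 − 0.447 = -0.755
2 has the higher sensitivity.

Δd' = -0.76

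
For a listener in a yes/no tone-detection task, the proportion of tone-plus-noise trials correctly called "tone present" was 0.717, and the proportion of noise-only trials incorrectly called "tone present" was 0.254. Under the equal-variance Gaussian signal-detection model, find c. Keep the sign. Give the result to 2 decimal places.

c = 0.04

z(H) = z(0.717) = 0.574
z(FA) = z(0.254) = -0.662
c = −½·[z(H) + z(FA)] = −0.5 × (0.574 + (-0.662)) = 0.044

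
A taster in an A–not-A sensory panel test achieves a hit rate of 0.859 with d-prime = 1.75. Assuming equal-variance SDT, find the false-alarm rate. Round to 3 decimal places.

false-alarm rate = 0.250

z(hit rate) = z(0.859) = 1.0758
z(FA) = z(H) − d' = 1.0758 − 1.75 = -0.6742
false-alarm rate = Φ(-0.6742) = 0.2501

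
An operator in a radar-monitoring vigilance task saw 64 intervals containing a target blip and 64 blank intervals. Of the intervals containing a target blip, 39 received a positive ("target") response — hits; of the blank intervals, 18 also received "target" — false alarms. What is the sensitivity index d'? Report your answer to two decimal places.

H = 39/64 = 0.6094
FA = 18/64 = 0.2812
z(0.6094) = 0.2778, z(0.2812) = -0.5793
d' = z(H) − z(FA) = 0.2778 − (-0.5793) = 0.8571

d' = 0.86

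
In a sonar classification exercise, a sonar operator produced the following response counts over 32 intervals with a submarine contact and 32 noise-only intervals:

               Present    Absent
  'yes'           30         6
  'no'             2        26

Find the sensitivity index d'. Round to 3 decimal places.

d' = 2.421

H = 30/32 = 0.9375
FA = 6/32 = 0.1875
z(H) = z(0.9375) = 1.5341
z(FA) = z(0.1875) = -0.8871
d' = z(H) − z(FA) = 1.5341 − (-0.8871) = 2.4212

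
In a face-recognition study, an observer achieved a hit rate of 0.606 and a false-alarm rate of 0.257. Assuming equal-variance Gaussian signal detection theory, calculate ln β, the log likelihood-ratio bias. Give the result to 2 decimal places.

ln β = 0.18

z(0.606) = 0.269, z(0.257) = -0.653
ln β = −½·[z(H)² − z(FA)²] = −0.5 × (0.072 − 0.426) = 0.177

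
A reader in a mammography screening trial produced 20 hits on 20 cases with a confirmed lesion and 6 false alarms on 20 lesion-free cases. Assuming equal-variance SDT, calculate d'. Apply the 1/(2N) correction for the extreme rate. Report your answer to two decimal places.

The hit rate is 20/20 = 1, so apply the 1/(2N) correction: H → 1 − 1/(2·20) = 0.97500.
z(H) = z(0.97500) = 1.960
z(FA) = z(0.30000) = -0.524
d' = 1.960 − (-0.524) = 2.484

d' = 2.48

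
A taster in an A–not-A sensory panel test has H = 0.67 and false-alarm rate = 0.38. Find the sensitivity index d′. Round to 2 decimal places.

z(0.67) = 0.440, z(0.38) = -0.305
d' = z(H) − z(FA) = 0.440 − (-0.305) = 0.745

d′ = 0.75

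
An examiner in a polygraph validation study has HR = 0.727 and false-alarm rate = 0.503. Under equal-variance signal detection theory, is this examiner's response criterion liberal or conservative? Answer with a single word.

z(H) = 0.604, z(FA) = 0.008
c = −½·(z(H) + z(FA)) = -0.306
c < 0 → liberal criterion (biased toward responding “yes”).

liberal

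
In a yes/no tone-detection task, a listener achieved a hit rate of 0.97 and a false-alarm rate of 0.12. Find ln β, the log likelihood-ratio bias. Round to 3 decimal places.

ln β = -1.078

z(H) = z(0.97) = 1.8808
z(FA) = z(0.12) = -1.1750
ln β = −½·[z(H)² − z(FA)²] = −0.5 × (3.5374 − 1.3806) = -1.0784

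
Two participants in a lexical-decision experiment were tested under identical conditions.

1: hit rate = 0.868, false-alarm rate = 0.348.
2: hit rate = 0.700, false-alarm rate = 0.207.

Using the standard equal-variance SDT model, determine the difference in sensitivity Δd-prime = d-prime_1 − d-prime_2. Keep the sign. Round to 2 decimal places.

1: z(0.868) = 1.117, z(0.348) = -0.391, d' = 1.508
2: z(0.700) = 0.524, z(0.207) = -0.817, d' = 1.341
Δd' = d'_1 − d'_2 = 1.508 − 1.341 = 0.167
1 has the higher sensitivity.

Δd-prime = 0.17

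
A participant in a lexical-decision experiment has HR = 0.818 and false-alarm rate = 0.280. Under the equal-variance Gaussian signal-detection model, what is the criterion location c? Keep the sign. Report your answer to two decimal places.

z(0.818) = 0.908, z(0.280) = -0.583
c = −½·[z(H) + z(FA)] = −0.5 × (0.908 + (-0.583)) = -0.1625
c < 0: the participant has a liberal response bias.

c = -0.16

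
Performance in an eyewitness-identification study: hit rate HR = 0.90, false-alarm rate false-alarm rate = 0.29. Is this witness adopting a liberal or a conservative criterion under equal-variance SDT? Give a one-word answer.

liberal

z(H) = 1.282, z(FA) = -0.553
c = −½·(z(H) + z(FA)) = -0.3645
c < 0 → liberal criterion (biased toward responding “yes”).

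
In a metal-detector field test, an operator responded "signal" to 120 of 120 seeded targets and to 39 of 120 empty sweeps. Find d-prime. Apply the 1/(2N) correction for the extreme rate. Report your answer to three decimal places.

The hit rate is 120/120 = 1, so apply the 1/(2N) correction: H → 1 − 1/(2·120) = 0.99583.
z(H) = z(0.99583) = 2.6380
z(FA) = z(0.32500) = -0.4538
d' = 2.6380 − (-0.4538) = 3.0918

d-prime = 3.092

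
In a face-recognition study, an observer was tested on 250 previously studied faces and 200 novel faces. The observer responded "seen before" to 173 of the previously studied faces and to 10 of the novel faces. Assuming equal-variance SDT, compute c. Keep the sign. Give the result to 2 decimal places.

c = 0.57

H = 173/250 = 0.6920
FA = 10/200 = 0.0500
z(H) = z(0.6920) = 0.5015
z(FA) = z(0.0500) = -1.6449
c = −½·[z(H) + z(FA)] = −0.5 × (0.5015 + (-1.6449)) = 0.5717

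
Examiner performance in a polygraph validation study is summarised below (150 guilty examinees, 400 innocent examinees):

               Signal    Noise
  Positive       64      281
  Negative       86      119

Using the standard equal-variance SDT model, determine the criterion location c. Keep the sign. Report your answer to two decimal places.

c = -0.17

H = 64/150 = 0.4267
FA = 281/400 = 0.7025
z(H) = z(0.4267) = -0.1848
z(FA) = z(0.7025) = 0.5316
c = −½·[z(H) + z(FA)] = −0.5 × (-0.1848 + 0.5316) = -0.1734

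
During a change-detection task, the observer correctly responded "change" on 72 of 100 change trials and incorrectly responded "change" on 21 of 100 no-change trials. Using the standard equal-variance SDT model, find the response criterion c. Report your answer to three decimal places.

H = 72/100 = 0.7200
FA = 21/100 = 0.2100
z(H) = z(0.7200) = 0.5828
z(FA) = z(0.2100) = -0.8064
c = −½·[z(H) + z(FA)] = −0.5 × (0.5828 + (-0.8064)) = 0.1118
c > 0: the observer has a conservative response bias.

c = 0.112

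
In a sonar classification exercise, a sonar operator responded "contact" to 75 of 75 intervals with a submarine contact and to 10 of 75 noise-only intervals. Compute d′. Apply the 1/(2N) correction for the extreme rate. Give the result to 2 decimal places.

The hit rate is 75/75 = 1, so apply the 1/(2N) correction: H → 1 − 1/(2·75) = 0.99333.
z(H) = z(0.99333) = 2.475
z(FA) = z(0.13333) = -1.111
d' = 2.475 − (-1.111) = 3.586

d′ = 3.59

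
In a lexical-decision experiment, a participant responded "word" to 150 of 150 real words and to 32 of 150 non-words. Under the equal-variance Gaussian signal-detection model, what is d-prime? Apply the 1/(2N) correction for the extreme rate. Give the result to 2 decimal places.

d-prime = 3.51

The hit rate is 150/150 = 1, so apply the 1/(2N) correction: H → 1 − 1/(2·150) = 0.99667.
z(H) = z(0.99667) = 2.713
z(FA) = z(0.21333) = -0.795
d' = 2.713 − (-0.795) = 3.508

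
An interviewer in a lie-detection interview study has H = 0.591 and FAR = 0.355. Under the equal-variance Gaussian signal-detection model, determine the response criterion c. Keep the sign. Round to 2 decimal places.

z(0.591) = 0.230, z(0.355) = -0.372
c = −½·[z(H) + z(FA)] = −0.5 × (0.230 + (-0.372)) = 0.071

c = 0.07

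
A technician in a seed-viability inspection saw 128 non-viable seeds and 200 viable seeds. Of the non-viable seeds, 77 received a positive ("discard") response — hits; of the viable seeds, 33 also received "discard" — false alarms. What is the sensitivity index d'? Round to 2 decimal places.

d' = 1.23

H = 77/128 = 0.6016
FA = 33/200 = 0.1650
Φ⁻¹(0.6016) = 0.2575, Φ⁻¹(0.1650) = -0.9741
d' = z(H) − z(FA) = 0.2575 − (-0.9741) = 1.2316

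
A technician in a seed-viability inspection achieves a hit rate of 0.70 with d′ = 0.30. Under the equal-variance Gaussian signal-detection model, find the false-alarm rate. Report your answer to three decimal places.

z(hit rate) = z(0.70) = 0.5244
z(FA) = z(H) − d' = 0.5244 − 0.30 = 0.2244
false-alarm rate = Φ(0.2244) = 0.5888

false-alarm rate = 0.589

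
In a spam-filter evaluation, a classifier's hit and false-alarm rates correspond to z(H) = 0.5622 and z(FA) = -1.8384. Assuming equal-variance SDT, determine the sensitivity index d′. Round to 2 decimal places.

d' = z(H) − z(FA) = 0.5622 − (-1.8384) = 2.4006

d′ = 2.40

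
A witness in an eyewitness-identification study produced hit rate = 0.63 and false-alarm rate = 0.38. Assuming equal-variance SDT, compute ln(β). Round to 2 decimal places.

Φ⁻¹(H) = Φ⁻¹(0.63) = 0.332
Φ⁻¹(FA) = Φ⁻¹(0.38) = -0.305
ln β = −½·[z(H)² − z(FA)²] = −0.5 × (0.110 − 0.093) = -0.0085

ln β = -0.01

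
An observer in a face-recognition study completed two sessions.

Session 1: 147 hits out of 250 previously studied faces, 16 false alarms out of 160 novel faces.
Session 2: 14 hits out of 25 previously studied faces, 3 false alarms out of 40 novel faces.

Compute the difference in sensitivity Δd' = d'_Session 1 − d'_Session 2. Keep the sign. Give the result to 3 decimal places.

Session 1: z(0.5880) = 0.2224, z(0.1000) = -1.2816, d' = 1.5040
Session 2: z(0.5600) = 0.1510, z(0.0750) = -1.4395, d' = 1.5905
Δd' = d'_Session 1 − d'_Session 2 = 1.5040 − 1.5905 = -0.0865
Session 2 has the higher sensitivity.

Δd' = -0.087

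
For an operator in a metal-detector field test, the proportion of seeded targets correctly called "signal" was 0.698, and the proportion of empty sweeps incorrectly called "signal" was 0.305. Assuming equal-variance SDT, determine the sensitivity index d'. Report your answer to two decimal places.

z(H) = z(0.698) = 0.5187
z(FA) = z(0.305) = -0.5101
d' = z(H) − z(FA) = 0.5187 − (-0.5101) = 1.0288

d' = 1.03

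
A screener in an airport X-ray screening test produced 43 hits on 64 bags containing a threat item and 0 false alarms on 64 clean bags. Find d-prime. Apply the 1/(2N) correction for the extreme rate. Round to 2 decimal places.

The false-alarm rate is 0/64 = 0, so apply the 1/(2N) correction: FA → 1/(2·64) = 0.00781.
z(H) = z(0.67188) = 0.445
z(FA) = z(0.00781) = -2.418
d' = 0.445 − (-2.418) = 2.863

d-prime = 2.86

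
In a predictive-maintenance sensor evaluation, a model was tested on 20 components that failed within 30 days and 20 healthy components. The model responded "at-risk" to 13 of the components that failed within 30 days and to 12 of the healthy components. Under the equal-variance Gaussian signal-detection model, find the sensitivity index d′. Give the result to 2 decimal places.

H = 13/20 = 0.6500
FA = 12/20 = 0.6000
z(H) = z(0.6500) = 0.385
z(FA) = z(0.6000) = 0.253
d' = z(H) − z(FA) = 0.385 − 0.253 = 0.132

d′ = 0.13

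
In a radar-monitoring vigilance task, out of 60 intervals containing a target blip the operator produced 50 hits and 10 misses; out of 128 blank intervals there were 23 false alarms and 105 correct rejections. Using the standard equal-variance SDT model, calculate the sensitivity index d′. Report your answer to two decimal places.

H = 50/60 = 0.8333
FA = 23/128 = 0.1797
z(H) = z(0.8333) = 0.9673
z(FA) = z(0.1797) = -0.9165
d' = z(H) − z(FA) = 0.9673 − (-0.9165) = 1.8838

d′ = 1.88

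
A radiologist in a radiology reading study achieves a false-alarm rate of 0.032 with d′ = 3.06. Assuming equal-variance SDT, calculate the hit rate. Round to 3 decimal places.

z(false-alarm rate) = z(0.032) = -1.8522
z(H) = z(FA) + d' = -1.8522 + 3.06 = 1.2078
hit rate = Φ(1.2078) = 0.8864

hit rate = 0.886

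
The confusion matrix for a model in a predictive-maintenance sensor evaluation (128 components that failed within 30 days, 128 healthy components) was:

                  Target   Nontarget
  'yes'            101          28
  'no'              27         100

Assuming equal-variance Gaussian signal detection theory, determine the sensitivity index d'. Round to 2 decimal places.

d' = 1.58

H = 101/128 = 0.7891
FA = 28/128 = 0.2188
z(H) = z(0.7891) = 0.803
z(FA) = z(0.2188) = -0.776
d' = z(H) − z(FA) = 0.803 − (-0.776) = 1.579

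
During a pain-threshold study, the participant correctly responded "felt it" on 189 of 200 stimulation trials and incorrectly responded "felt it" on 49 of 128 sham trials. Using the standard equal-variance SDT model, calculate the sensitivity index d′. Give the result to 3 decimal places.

d′ = 1.896

H = 189/200 = 0.9450
FA = 49/128 = 0.3828
z(0.9450) = 1.5982, z(0.3828) = -0.2981
d' = z(H) − z(FA) = 1.5982 − (-0.2981) = 1.8963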